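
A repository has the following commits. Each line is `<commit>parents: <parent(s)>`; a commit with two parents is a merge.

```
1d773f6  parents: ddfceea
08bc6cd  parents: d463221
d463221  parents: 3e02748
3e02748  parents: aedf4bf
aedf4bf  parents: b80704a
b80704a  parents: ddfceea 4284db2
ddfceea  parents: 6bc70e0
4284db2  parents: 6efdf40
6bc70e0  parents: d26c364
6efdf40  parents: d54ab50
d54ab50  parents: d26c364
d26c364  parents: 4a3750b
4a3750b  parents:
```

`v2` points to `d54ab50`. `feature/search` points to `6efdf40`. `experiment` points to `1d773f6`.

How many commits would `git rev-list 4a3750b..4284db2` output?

Reachable from 4284db2: {4284db2, 4a3750b, 6efdf40, d26c364, d54ab50}.
Reachable from 4a3750b: {4a3750b}.
In 4284db2's history but not 4a3750b's: {4284db2, 6efdf40, d26c364, d54ab50} — 4 commits.

4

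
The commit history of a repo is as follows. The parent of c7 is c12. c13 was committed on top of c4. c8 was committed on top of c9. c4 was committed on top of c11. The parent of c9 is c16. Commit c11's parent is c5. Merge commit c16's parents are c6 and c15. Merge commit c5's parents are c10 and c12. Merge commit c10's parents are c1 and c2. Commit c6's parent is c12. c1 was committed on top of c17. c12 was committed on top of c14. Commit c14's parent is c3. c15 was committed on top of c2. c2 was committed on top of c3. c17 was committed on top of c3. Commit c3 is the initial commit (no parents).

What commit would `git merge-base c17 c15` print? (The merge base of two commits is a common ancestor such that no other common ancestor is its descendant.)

Ancestors of c17: {c17, c3}.
Ancestors of c15: {c15, c2, c3}.
Common ancestors: {c3}.
The only common ancestor is c3, so it is the merge base.

c3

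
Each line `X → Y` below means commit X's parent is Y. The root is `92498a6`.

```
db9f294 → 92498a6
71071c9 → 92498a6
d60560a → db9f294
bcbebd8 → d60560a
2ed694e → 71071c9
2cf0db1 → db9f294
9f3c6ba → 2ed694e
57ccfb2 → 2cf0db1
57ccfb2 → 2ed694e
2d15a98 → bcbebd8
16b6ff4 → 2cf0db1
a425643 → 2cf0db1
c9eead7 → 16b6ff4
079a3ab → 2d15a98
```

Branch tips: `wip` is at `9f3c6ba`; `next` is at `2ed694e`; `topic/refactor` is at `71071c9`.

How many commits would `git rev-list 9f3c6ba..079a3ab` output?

Reachable from 079a3ab: {079a3ab, 2d15a98, 92498a6, bcbebd8, d60560a, db9f294}.
Reachable from 9f3c6ba: {2ed694e, 71071c9, 92498a6, 9f3c6ba}.
In 079a3ab's history but not 9f3c6ba's: {079a3ab, 2d15a98, bcbebd8, d60560a, db9f294} — 5 commits.

5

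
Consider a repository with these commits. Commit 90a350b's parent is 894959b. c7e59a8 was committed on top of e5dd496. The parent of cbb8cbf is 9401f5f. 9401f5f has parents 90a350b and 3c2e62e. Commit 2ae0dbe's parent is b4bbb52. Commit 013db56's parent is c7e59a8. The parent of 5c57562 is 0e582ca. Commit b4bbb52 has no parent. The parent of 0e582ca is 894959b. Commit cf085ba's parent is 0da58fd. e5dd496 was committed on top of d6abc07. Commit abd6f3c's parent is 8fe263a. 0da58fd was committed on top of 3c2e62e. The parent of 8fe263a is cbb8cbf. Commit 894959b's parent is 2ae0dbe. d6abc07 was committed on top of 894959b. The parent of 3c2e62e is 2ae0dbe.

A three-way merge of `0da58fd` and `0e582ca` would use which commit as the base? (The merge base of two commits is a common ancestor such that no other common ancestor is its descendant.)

2ae0dbe

Ancestors of 0da58fd: {0da58fd, 2ae0dbe, 3c2e62e, b4bbb52}.
Ancestors of 0e582ca: {0e582ca, 2ae0dbe, 894959b, b4bbb52}.
Common ancestors: {2ae0dbe, b4bbb52}.
Among these, 2ae0dbe is not an ancestor of any other common ancestor — it is the merge base.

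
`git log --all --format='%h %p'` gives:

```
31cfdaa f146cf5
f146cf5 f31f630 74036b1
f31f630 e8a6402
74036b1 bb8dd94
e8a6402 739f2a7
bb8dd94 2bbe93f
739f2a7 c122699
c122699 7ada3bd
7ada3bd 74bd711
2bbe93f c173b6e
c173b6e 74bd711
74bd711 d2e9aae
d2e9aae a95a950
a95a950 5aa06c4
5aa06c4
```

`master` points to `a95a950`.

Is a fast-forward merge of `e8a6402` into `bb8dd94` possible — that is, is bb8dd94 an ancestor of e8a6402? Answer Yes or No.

No

A fast-forward from bb8dd94 to e8a6402 is possible iff bb8dd94 is an ancestor of e8a6402.
Ancestors of e8a6402: {5aa06c4, 739f2a7, 74bd711, 7ada3bd, a95a950, c122699, d2e9aae, e8a6402}.
bb8dd94 is not among them, so fast-forward is not possible.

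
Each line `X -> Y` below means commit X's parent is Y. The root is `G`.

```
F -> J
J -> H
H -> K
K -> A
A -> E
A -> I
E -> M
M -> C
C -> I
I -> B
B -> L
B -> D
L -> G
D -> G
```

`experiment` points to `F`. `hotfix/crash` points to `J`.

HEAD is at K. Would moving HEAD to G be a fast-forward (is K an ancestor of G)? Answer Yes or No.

A fast-forward from K to G is possible iff K is an ancestor of G.
Ancestors of G: {G}.
K is not among them, so fast-forward is not possible.

No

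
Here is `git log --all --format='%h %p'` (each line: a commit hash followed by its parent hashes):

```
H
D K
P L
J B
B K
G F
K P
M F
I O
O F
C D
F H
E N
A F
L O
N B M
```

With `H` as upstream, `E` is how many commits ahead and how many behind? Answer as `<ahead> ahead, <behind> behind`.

9 ahead, 0 behind

Reachable from E: {B, E, F, H, K, L, M, N, O, P}.
Reachable from H: {H}.
Only in E's history (ahead): {B, E, F, K, L, M, N, O, P} — 9.
Only in H's history (behind): {} — 0.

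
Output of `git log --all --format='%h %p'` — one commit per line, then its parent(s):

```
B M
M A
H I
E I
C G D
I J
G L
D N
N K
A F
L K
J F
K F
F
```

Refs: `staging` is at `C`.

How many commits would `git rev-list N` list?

3

Walking parent pointers from N: reachable set = {F, K, N}.
That is 3 commits.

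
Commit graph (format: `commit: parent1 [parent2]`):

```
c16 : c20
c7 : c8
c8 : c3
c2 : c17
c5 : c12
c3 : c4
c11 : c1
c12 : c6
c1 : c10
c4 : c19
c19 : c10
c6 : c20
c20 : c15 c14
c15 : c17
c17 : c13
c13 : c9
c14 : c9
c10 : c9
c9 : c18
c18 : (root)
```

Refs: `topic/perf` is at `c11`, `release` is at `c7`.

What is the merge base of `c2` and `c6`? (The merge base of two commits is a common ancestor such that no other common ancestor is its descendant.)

Ancestors of c2: {c13, c17, c18, c2, c9}.
Ancestors of c6: {c13, c14, c15, c17, c18, c20, c6, c9}.
Common ancestors: {c13, c17, c18, c9}.
Among these, c17 is not an ancestor of any other common ancestor — it is the merge base.

c17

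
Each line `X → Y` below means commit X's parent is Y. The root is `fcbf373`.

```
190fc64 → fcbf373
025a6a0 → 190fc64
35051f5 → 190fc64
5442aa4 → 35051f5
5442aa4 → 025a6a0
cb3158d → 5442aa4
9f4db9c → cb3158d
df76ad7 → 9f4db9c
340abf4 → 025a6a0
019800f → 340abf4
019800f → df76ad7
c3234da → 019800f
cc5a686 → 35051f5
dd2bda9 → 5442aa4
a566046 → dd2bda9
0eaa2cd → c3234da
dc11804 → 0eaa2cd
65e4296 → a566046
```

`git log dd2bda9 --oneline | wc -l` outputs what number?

Walking parent pointers from dd2bda9: reachable set = {025a6a0, 190fc64, 35051f5, 5442aa4, dd2bda9, fcbf373}.
That is 6 commits.

6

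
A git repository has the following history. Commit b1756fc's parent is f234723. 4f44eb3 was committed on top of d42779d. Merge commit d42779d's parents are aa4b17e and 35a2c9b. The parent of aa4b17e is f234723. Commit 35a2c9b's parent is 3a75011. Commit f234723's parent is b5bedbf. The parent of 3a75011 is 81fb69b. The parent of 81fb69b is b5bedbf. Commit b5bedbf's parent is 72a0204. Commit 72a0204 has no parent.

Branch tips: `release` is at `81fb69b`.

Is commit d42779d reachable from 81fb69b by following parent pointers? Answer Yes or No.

No

Ancestors of 81fb69b: {72a0204, 81fb69b, b5bedbf}.
d42779d is not in that set, so it is not an ancestor of 81fb69b.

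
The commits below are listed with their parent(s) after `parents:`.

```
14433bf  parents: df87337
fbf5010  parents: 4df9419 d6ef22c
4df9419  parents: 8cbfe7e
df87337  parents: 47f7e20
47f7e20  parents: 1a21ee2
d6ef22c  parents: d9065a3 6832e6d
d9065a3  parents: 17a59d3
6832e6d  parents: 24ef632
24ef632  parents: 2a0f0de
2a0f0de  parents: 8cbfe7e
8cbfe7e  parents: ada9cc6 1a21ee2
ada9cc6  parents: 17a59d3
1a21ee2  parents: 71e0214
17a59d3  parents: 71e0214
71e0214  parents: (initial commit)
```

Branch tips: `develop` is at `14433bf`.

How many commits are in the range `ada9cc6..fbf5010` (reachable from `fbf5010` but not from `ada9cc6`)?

9

Reachable from fbf5010: {17a59d3, 1a21ee2, 24ef632, 2a0f0de, 4df9419, 6832e6d, 71e0214, 8cbfe7e, ada9cc6, d6ef22c, d9065a3, fbf5010}.
Reachable from ada9cc6: {17a59d3, 71e0214, ada9cc6}.
In fbf5010's history but not ada9cc6's: {1a21ee2, 24ef632, 2a0f0de, 4df9419, 6832e6d, 8cbfe7e, d6ef22c, d9065a3, fbf5010} — 9 commits.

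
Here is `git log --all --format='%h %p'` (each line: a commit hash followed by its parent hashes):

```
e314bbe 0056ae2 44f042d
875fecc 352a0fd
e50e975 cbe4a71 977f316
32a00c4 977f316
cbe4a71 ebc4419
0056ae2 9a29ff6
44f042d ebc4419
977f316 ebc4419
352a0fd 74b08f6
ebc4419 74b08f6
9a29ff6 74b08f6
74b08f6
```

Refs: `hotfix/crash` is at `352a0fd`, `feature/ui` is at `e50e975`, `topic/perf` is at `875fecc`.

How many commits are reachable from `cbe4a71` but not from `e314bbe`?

Reachable from cbe4a71: {74b08f6, cbe4a71, ebc4419}.
Reachable from e314bbe: {0056ae2, 44f042d, 74b08f6, 9a29ff6, e314bbe, ebc4419}.
In cbe4a71's history but not e314bbe's: {cbe4a71} — 1 commit.

1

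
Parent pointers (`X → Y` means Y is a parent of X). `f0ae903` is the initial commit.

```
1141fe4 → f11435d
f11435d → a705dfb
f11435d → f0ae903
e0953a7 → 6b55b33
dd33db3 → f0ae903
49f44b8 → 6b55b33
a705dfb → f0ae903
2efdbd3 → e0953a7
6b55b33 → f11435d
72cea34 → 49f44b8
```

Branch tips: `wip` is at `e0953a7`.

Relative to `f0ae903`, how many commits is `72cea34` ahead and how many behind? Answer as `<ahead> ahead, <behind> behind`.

5 ahead, 0 behind

Reachable from 72cea34: {49f44b8, 6b55b33, 72cea34, a705dfb, f0ae903, f11435d}.
Reachable from f0ae903: {f0ae903}.
Only in 72cea34's history (ahead): {49f44b8, 6b55b33, 72cea34, a705dfb, f11435d} — 5.
Only in f0ae903's history (behind): {} — 0.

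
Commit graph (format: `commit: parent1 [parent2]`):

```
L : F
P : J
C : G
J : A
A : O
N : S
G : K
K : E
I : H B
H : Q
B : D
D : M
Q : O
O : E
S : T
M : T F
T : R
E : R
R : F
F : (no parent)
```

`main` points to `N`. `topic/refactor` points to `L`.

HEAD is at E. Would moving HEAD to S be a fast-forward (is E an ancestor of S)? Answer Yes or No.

A fast-forward from E to S is possible iff E is an ancestor of S.
Ancestors of S: {F, R, S, T}.
E is not among them, so fast-forward is not possible.

No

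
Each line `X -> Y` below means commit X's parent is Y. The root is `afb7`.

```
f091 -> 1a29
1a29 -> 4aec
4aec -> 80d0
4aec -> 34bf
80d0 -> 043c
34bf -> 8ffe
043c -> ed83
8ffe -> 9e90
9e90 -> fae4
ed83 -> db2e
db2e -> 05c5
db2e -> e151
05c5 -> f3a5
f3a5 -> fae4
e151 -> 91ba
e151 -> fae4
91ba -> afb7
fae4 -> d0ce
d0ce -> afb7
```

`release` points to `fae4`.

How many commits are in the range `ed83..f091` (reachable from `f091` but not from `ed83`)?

Reachable from f091: {043c, 05c5, 1a29, 34bf, 4aec, 80d0, 8ffe, 91ba, 9e90, afb7, d0ce, db2e, e151, ed83, f091, f3a5, fae4}.
Reachable from ed83: {05c5, 91ba, afb7, d0ce, db2e, e151, ed83, f3a5, fae4}.
In f091's history but not ed83's: {043c, 1a29, 34bf, 4aec, 80d0, 8ffe, 9e90, f091} — 8 commits.

8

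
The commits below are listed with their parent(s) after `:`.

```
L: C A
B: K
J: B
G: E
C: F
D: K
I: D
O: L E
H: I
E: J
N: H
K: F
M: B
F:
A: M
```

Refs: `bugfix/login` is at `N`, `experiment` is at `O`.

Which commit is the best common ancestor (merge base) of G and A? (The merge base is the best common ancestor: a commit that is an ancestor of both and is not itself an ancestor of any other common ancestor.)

Ancestors of G: {B, E, F, G, J, K}.
Ancestors of A: {A, B, F, K, M}.
Common ancestors: {B, F, K}.
Among these, B is not an ancestor of any other common ancestor — it is the merge base.

B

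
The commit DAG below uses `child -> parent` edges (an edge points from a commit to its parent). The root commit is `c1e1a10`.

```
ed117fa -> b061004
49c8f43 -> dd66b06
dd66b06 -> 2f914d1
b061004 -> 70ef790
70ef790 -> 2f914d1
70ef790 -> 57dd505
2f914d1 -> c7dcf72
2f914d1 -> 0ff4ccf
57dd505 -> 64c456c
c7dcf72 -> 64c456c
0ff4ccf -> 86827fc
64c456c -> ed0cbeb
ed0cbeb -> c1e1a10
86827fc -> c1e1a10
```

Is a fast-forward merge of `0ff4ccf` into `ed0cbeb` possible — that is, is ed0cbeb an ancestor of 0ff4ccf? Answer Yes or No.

A fast-forward from ed0cbeb to 0ff4ccf is possible iff ed0cbeb is an ancestor of 0ff4ccf.
Ancestors of 0ff4ccf: {0ff4ccf, 86827fc, c1e1a10}.
ed0cbeb is not among them, so fast-forward is not possible.

No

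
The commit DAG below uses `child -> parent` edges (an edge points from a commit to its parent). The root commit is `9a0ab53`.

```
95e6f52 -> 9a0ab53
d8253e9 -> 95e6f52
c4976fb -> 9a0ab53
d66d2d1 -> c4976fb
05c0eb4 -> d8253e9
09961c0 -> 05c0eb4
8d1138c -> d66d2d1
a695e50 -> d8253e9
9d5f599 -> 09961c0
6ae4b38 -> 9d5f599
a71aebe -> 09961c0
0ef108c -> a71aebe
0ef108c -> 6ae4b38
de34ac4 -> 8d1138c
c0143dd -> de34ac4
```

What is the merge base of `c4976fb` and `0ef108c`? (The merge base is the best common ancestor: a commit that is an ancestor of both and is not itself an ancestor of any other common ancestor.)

Ancestors of c4976fb: {9a0ab53, c4976fb}.
Ancestors of 0ef108c: {05c0eb4, 09961c0, 0ef108c, 6ae4b38, 95e6f52, 9a0ab53, 9d5f599, a71aebe, d8253e9}.
Common ancestors: {9a0ab53}.
The only common ancestor is 9a0ab53, so it is the merge base.

9a0ab53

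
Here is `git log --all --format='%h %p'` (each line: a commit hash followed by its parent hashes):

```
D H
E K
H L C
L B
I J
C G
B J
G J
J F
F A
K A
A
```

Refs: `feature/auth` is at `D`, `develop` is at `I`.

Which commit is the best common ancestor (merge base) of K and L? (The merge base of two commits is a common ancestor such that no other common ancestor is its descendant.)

Ancestors of K: {A, K}.
Ancestors of L: {A, B, F, J, L}.
Common ancestors: {A}.
The only common ancestor is A, so it is the merge base.

A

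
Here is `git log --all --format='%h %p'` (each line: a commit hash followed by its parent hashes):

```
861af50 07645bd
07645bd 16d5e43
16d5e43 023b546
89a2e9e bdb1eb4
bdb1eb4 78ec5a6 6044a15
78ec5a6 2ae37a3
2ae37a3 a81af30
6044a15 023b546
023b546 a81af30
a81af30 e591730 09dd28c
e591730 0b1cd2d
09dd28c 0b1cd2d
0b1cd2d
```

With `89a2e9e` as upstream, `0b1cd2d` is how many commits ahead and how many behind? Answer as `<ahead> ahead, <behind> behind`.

Reachable from 0b1cd2d: {0b1cd2d}.
Reachable from 89a2e9e: {023b546, 09dd28c, 0b1cd2d, 2ae37a3, 6044a15, 78ec5a6, 89a2e9e, a81af30, bdb1eb4, e591730}.
Only in 0b1cd2d's history (ahead): {} — 0.
Only in 89a2e9e's history (behind): {023b546, 09dd28c, 2ae37a3, 6044a15, 78ec5a6, 89a2e9e, a81af30, bdb1eb4, e591730} — 9.

0 ahead, 9 behind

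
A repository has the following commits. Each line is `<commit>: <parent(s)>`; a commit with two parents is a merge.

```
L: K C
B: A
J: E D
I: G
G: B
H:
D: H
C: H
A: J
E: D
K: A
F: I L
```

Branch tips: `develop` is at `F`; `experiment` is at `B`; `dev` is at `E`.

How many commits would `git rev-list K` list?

Walking parent pointers from K: reachable set = {A, D, E, H, J, K}.
That is 6 commits.

6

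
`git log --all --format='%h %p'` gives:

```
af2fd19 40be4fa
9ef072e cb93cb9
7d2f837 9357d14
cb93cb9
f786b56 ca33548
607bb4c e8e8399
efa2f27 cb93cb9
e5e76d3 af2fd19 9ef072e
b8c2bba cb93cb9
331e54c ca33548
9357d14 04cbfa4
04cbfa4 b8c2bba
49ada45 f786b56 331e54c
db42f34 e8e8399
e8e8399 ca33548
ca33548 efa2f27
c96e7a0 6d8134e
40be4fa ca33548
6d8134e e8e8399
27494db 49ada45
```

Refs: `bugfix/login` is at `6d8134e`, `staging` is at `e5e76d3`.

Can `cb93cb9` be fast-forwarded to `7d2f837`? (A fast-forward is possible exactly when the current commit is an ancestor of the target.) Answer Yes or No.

A fast-forward from cb93cb9 to 7d2f837 is possible iff cb93cb9 is an ancestor of 7d2f837.
Ancestors of 7d2f837: {04cbfa4, 7d2f837, 9357d14, b8c2bba, cb93cb9}.
cb93cb9 is among them, so fast-forward is possible.

Yes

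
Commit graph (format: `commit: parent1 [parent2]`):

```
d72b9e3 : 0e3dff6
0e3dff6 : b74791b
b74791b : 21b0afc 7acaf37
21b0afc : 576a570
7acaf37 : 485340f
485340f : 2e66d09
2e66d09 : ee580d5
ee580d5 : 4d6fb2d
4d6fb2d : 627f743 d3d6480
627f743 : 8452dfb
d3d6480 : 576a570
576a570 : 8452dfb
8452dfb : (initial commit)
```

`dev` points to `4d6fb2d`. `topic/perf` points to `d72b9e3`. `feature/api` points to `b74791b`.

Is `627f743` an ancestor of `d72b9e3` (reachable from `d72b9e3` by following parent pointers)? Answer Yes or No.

Ancestors of d72b9e3 (commits reachable by following parents): {0e3dff6, 21b0afc, 2e66d09, 485340f, 4d6fb2d, 576a570, 627f743, 7acaf37, 8452dfb, b74791b, d3d6480, d72b9e3, ee580d5}.
627f743 is in that set, so it is an ancestor of d72b9e3.

Yes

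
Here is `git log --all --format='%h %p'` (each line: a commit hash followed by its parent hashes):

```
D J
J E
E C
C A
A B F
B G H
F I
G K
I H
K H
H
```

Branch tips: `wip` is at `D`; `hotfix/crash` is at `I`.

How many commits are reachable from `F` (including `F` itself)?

Walking parent pointers from F: reachable set = {F, H, I}.
That is 3 commits.

3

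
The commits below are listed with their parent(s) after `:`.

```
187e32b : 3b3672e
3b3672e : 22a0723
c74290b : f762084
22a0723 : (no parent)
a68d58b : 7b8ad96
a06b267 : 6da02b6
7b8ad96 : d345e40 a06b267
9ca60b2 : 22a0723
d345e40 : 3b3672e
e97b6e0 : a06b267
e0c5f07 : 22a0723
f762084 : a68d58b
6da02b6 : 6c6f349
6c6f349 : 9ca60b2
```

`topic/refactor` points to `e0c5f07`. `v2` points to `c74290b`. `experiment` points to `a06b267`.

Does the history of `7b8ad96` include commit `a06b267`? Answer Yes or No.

Yes

Ancestors of 7b8ad96 (commits reachable by following parents): {22a0723, 3b3672e, 6c6f349, 6da02b6, 7b8ad96, 9ca60b2, a06b267, d345e40}.
a06b267 is in that set, so it is an ancestor of 7b8ad96.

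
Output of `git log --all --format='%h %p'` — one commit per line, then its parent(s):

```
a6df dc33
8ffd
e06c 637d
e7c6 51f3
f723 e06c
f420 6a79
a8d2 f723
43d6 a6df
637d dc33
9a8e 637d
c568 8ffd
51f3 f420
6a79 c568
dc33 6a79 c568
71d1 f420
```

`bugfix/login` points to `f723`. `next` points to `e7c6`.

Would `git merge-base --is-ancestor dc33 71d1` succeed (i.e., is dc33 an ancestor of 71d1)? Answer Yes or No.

No

Ancestors of 71d1: {6a79, 71d1, 8ffd, c568, f420}.
dc33 is not in that set, so it is not an ancestor of 71d1.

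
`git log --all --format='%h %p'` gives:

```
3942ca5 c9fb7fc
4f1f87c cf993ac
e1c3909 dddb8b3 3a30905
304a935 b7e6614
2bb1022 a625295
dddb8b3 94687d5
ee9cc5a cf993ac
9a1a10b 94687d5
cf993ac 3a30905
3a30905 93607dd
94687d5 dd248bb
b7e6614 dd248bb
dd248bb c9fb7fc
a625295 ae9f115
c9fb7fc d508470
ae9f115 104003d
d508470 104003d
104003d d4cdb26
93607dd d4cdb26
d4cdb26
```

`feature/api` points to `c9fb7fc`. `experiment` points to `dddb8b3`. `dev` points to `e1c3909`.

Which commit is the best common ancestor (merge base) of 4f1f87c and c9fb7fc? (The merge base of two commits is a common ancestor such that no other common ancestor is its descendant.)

Ancestors of 4f1f87c: {3a30905, 4f1f87c, 93607dd, cf993ac, d4cdb26}.
Ancestors of c9fb7fc: {104003d, c9fb7fc, d4cdb26, d508470}.
Common ancestors: {d4cdb26}.
The only common ancestor is d4cdb26, so it is the merge base.

d4cdb26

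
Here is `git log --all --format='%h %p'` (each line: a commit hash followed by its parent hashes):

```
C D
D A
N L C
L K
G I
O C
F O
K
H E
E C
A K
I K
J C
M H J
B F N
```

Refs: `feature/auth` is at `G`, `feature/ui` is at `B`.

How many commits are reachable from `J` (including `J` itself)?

Walking parent pointers from J: reachable set = {A, C, D, J, K}.
That is 5 commits.

5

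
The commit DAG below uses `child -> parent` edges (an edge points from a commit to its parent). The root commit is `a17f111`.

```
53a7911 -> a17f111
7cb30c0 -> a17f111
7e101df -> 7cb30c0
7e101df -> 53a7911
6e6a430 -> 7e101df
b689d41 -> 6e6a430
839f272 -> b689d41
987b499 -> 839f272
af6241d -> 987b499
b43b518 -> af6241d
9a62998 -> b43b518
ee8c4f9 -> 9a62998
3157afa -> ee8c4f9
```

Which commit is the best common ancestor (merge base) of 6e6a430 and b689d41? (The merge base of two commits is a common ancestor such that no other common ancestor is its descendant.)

Ancestors of 6e6a430: {53a7911, 6e6a430, 7cb30c0, 7e101df, a17f111}.
Ancestors of b689d41: {53a7911, 6e6a430, 7cb30c0, 7e101df, a17f111, b689d41}.
Common ancestors: {53a7911, 6e6a430, 7cb30c0, 7e101df, a17f111}.
Among these, 6e6a430 is not an ancestor of any other common ancestor — it is the merge base.

6e6a430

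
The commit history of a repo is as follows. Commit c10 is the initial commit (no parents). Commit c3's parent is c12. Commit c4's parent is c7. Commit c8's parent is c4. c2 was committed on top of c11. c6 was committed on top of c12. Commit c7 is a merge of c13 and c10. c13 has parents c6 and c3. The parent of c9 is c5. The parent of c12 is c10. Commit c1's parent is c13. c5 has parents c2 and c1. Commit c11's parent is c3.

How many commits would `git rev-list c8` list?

Walking parent pointers from c8: reachable set = {c10, c12, c13, c3, c4, c6, c7, c8}.
That is 8 commits.

8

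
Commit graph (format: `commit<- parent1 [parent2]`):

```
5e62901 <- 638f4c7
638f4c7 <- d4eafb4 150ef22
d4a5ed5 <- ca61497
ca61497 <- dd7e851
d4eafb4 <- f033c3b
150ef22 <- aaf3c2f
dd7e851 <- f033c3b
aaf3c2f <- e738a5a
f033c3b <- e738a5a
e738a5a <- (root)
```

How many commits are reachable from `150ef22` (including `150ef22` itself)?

3

Walking parent pointers from 150ef22: reachable set = {150ef22, aaf3c2f, e738a5a}.
That is 3 commits.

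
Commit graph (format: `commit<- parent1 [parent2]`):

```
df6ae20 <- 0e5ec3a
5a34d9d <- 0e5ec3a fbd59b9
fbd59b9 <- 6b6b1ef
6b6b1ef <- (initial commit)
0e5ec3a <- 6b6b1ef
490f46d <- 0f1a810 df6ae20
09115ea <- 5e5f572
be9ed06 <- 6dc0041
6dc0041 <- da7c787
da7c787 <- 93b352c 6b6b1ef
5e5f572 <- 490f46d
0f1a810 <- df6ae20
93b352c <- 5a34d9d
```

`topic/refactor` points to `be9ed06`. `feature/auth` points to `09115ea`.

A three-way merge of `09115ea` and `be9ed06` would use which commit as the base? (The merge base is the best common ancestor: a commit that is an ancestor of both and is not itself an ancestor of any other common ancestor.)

Ancestors of 09115ea: {09115ea, 0e5ec3a, 0f1a810, 490f46d, 5e5f572, 6b6b1ef, df6ae20}.
Ancestors of be9ed06: {0e5ec3a, 5a34d9d, 6b6b1ef, 6dc0041, 93b352c, be9ed06, da7c787, fbd59b9}.
Common ancestors: {0e5ec3a, 6b6b1ef}.
Among these, 0e5ec3a is not an ancestor of any other common ancestor — it is the merge base.

0e5ec3a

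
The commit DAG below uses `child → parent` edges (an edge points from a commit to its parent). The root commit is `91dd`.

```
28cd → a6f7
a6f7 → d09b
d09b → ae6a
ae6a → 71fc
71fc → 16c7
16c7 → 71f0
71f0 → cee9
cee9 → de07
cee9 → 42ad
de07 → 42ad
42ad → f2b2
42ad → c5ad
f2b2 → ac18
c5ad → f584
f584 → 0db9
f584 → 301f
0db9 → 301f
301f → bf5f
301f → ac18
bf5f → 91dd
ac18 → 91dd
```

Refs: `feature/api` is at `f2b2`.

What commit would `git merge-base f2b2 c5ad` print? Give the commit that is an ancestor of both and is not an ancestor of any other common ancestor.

ac18

Ancestors of f2b2: {91dd, ac18, f2b2}.
Ancestors of c5ad: {0db9, 301f, 91dd, ac18, bf5f, c5ad, f584}.
Common ancestors: {91dd, ac18}.
Among these, ac18 is not an ancestor of any other common ancestor — it is the merge base.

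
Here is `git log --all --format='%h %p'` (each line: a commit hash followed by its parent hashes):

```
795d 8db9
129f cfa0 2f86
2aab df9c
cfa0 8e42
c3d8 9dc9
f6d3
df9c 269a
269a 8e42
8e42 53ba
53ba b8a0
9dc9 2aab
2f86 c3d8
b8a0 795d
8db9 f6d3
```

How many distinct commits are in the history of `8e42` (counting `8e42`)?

Walking parent pointers from 8e42: reachable set = {53ba, 795d, 8db9, 8e42, b8a0, f6d3}.
That is 6 commits.

6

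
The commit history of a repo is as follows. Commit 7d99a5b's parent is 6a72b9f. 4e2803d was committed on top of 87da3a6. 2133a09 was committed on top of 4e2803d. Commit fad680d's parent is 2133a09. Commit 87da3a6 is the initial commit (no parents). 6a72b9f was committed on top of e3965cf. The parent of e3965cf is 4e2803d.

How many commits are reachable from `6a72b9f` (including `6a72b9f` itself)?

4

Walking parent pointers from 6a72b9f: reachable set = {4e2803d, 6a72b9f, 87da3a6, e3965cf}.
That is 4 commits.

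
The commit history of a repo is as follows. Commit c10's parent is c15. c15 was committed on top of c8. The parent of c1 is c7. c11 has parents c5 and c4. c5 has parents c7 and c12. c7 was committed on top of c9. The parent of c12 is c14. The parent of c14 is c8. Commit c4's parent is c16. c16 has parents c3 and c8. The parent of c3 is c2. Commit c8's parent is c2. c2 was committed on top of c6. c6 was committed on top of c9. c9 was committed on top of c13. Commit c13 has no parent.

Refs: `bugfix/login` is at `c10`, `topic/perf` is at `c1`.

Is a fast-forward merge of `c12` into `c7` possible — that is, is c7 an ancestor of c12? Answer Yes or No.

A fast-forward from c7 to c12 is possible iff c7 is an ancestor of c12.
Ancestors of c12: {c12, c13, c14, c2, c6, c8, c9}.
c7 is not among them, so fast-forward is not possible.

No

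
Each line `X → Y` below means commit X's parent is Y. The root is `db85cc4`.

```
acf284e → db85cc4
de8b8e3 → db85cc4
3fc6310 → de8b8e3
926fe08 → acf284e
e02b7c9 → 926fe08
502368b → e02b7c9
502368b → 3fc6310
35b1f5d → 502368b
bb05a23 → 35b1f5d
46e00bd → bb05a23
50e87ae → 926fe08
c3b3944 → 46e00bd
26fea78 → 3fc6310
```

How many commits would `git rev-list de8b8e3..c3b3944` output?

Reachable from c3b3944: {35b1f5d, 3fc6310, 46e00bd, 502368b, 926fe08, acf284e, bb05a23, c3b3944, db85cc4, de8b8e3, e02b7c9}.
Reachable from de8b8e3: {db85cc4, de8b8e3}.
In c3b3944's history but not de8b8e3's: {35b1f5d, 3fc6310, 46e00bd, 502368b, 926fe08, acf284e, bb05a23, c3b3944, e02b7c9} — 9 commits.

9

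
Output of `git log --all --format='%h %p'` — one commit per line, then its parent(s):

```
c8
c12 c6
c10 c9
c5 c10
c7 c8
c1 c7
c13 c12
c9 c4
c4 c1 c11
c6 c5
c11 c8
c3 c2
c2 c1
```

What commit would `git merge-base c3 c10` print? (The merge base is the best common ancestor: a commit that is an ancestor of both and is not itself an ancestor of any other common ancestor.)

Ancestors of c3: {c1, c2, c3, c7, c8}.
Ancestors of c10: {c1, c10, c11, c4, c7, c8, c9}.
Common ancestors: {c1, c7, c8}.
Among these, c1 is not an ancestor of any other common ancestor — it is the merge base.

c1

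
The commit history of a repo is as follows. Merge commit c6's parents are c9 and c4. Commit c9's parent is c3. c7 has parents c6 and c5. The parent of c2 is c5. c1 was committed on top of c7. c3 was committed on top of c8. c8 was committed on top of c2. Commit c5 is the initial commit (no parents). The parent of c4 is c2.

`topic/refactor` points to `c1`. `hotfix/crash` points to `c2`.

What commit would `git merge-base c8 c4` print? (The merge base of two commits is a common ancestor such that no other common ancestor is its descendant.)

c2

Ancestors of c8: {c2, c5, c8}.
Ancestors of c4: {c2, c4, c5}.
Common ancestors: {c2, c5}.
Among these, c2 is not an ancestor of any other common ancestor — it is the merge base.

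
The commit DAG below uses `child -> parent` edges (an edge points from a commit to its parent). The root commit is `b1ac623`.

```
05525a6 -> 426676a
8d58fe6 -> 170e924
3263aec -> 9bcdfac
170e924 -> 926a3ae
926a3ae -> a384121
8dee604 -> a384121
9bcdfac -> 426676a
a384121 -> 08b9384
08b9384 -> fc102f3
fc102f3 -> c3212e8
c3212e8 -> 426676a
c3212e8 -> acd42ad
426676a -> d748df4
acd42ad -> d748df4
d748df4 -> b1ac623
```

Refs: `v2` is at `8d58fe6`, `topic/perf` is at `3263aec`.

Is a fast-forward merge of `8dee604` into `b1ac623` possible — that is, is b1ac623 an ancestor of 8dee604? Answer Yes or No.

Yes

A fast-forward from b1ac623 to 8dee604 is possible iff b1ac623 is an ancestor of 8dee604.
Ancestors of 8dee604: {08b9384, 426676a, 8dee604, a384121, acd42ad, b1ac623, c3212e8, d748df4, fc102f3}.
b1ac623 is among them, so fast-forward is possible.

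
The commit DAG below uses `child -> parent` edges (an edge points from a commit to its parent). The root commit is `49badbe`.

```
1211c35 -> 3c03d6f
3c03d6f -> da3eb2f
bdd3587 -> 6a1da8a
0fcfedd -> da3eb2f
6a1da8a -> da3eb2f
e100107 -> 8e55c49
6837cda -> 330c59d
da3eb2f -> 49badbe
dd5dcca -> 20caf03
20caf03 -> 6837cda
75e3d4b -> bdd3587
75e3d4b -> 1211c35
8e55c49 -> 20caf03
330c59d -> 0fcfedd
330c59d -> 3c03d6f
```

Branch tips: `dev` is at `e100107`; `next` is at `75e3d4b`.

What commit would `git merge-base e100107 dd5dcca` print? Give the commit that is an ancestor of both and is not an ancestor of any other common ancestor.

20caf03

Ancestors of e100107: {0fcfedd, 20caf03, 330c59d, 3c03d6f, 49badbe, 6837cda, 8e55c49, da3eb2f, e100107}.
Ancestors of dd5dcca: {0fcfedd, 20caf03, 330c59d, 3c03d6f, 49badbe, 6837cda, da3eb2f, dd5dcca}.
Common ancestors: {0fcfedd, 20caf03, 330c59d, 3c03d6f, 49badbe, 6837cda, da3eb2f}.
Among these, 20caf03 is not an ancestor of any other common ancestor — it is the merge base.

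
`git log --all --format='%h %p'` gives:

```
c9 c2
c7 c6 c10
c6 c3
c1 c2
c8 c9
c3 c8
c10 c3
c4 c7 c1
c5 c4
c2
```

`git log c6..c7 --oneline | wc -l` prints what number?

2

Reachable from c7: {c10, c2, c3, c6, c7, c8, c9}.
Reachable from c6: {c2, c3, c6, c8, c9}.
In c7's history but not c6's: {c10, c7} — 2 commits.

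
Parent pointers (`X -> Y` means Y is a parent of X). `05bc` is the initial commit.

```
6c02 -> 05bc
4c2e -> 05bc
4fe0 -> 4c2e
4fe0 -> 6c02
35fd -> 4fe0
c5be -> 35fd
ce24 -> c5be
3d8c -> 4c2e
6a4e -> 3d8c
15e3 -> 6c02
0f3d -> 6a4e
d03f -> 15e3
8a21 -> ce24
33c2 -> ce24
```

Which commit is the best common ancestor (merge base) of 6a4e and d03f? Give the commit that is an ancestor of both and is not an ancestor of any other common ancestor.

Ancestors of 6a4e: {05bc, 3d8c, 4c2e, 6a4e}.
Ancestors of d03f: {05bc, 15e3, 6c02, d03f}.
Common ancestors: {05bc}.
The only common ancestor is 05bc, so it is the merge base.

05bc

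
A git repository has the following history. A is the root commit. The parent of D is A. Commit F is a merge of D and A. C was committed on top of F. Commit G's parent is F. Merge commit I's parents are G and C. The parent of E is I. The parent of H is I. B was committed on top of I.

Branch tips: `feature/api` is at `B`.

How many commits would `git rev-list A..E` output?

6

Reachable from E: {A, C, D, E, F, G, I}.
Reachable from A: {A}.
In E's history but not A's: {C, D, E, F, G, I} — 6 commits.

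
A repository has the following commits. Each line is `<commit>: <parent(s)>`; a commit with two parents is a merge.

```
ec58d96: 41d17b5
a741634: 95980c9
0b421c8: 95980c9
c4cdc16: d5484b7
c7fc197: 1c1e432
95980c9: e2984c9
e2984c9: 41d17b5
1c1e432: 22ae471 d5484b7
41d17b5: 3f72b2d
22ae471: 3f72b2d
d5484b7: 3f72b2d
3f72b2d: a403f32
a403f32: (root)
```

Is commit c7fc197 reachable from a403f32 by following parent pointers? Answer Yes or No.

No

Ancestors of a403f32: {a403f32}.
c7fc197 is not in that set, so it is not an ancestor of a403f32.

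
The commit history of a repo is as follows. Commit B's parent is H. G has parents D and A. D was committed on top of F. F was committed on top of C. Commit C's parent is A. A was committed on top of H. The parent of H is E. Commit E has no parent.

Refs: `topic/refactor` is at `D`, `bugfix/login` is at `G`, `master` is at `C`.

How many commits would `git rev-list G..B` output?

Reachable from B: {B, E, H}.
Reachable from G: {A, C, D, E, F, G, H}.
In B's history but not G's: {B} — 1 commit.

1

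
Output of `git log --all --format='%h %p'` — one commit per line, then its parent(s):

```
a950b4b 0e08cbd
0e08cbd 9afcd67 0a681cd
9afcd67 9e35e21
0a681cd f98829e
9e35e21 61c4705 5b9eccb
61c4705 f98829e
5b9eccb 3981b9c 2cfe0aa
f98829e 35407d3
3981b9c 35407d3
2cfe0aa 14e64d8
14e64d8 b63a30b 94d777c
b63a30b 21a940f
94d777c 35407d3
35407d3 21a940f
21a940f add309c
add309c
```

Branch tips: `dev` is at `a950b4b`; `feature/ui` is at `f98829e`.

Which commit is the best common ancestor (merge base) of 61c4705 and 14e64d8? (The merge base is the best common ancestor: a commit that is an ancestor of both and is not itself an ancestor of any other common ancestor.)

35407d3

Ancestors of 61c4705: {21a940f, 35407d3, 61c4705, add309c, f98829e}.
Ancestors of 14e64d8: {14e64d8, 21a940f, 35407d3, 94d777c, add309c, b63a30b}.
Common ancestors: {21a940f, 35407d3, add309c}.
Among these, 35407d3 is not an ancestor of any other common ancestor — it is the merge base.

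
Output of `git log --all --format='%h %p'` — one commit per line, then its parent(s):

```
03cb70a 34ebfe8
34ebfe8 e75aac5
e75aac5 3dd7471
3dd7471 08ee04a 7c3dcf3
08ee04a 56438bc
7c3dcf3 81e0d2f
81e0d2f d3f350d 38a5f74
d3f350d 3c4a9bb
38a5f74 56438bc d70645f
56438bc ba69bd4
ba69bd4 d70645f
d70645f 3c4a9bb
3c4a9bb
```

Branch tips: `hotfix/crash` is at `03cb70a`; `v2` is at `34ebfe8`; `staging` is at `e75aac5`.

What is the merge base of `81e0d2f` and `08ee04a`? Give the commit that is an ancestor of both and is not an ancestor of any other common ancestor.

56438bc

Ancestors of 81e0d2f: {38a5f74, 3c4a9bb, 56438bc, 81e0d2f, ba69bd4, d3f350d, d70645f}.
Ancestors of 08ee04a: {08ee04a, 3c4a9bb, 56438bc, ba69bd4, d70645f}.
Common ancestors: {3c4a9bb, 56438bc, ba69bd4, d70645f}.
Among these, 56438bc is not an ancestor of any other common ancestor — it is the merge base.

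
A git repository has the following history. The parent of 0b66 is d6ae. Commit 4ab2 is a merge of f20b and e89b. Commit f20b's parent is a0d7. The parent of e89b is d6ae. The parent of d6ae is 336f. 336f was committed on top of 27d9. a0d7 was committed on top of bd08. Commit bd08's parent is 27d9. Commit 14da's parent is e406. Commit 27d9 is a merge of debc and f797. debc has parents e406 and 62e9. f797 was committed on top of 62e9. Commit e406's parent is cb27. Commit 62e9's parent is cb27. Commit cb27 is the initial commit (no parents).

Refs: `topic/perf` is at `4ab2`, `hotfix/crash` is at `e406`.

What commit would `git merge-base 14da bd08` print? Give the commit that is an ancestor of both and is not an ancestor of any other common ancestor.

Ancestors of 14da: {14da, cb27, e406}.
Ancestors of bd08: {27d9, 62e9, bd08, cb27, debc, e406, f797}.
Common ancestors: {cb27, e406}.
Among these, e406 is not an ancestor of any other common ancestor — it is the merge base.

e406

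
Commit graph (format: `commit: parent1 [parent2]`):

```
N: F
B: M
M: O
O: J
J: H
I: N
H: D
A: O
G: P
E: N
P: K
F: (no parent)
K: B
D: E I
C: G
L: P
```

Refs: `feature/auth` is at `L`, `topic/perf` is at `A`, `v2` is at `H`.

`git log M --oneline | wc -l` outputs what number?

Walking parent pointers from M: reachable set = {D, E, F, H, I, J, M, N, O}.
That is 9 commits.

9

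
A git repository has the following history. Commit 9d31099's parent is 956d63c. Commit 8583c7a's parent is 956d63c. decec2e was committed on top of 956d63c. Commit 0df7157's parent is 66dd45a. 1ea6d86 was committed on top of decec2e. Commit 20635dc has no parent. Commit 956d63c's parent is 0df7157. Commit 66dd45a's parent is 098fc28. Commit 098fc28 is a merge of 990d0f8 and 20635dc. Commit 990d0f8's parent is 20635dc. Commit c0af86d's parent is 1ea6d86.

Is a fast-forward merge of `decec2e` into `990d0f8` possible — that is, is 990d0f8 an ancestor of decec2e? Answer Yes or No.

Yes

A fast-forward from 990d0f8 to decec2e is possible iff 990d0f8 is an ancestor of decec2e.
Ancestors of decec2e: {098fc28, 0df7157, 20635dc, 66dd45a, 956d63c, 990d0f8, decec2e}.
990d0f8 is among them, so fast-forward is possible.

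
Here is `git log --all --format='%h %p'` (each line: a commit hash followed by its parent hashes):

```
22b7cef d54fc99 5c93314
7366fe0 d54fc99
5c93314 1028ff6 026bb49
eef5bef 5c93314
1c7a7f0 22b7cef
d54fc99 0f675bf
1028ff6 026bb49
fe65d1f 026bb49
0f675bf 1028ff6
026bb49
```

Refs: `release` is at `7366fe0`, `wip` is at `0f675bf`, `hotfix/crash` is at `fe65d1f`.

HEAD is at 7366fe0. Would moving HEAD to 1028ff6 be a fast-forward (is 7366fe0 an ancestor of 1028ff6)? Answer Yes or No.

A fast-forward from 7366fe0 to 1028ff6 is possible iff 7366fe0 is an ancestor of 1028ff6.
Ancestors of 1028ff6: {026bb49, 1028ff6}.
7366fe0 is not among them, so fast-forward is not possible.

No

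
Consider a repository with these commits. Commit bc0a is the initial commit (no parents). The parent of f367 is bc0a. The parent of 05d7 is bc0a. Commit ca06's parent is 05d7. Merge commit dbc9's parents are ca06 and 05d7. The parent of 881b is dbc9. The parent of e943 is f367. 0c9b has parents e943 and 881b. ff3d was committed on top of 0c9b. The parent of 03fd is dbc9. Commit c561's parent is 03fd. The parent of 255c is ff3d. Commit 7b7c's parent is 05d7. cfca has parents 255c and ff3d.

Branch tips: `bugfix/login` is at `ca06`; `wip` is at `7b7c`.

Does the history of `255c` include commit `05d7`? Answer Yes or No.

Ancestors of 255c (commits reachable by following parents): {05d7, 0c9b, 255c, 881b, bc0a, ca06, dbc9, e943, f367, ff3d}.
05d7 is in that set, so it is an ancestor of 255c.

Yes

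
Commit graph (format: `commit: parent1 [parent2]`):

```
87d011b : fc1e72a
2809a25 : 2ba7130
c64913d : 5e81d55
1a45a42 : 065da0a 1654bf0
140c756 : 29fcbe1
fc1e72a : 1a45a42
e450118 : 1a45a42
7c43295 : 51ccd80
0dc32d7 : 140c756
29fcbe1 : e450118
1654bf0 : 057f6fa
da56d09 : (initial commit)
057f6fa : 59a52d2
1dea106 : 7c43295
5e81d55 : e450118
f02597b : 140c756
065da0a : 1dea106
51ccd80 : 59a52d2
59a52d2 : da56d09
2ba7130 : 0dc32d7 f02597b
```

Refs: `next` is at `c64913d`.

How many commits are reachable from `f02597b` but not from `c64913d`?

3

Reachable from f02597b: {057f6fa, 065da0a, 140c756, 1654bf0, 1a45a42, 1dea106, 29fcbe1, 51ccd80, 59a52d2, 7c43295, da56d09, e450118, f02597b}.
Reachable from c64913d: {057f6fa, 065da0a, 1654bf0, 1a45a42, 1dea106, 51ccd80, 59a52d2, 5e81d55, 7c43295, c64913d, da56d09, e450118}.
In f02597b's history but not c64913d's: {140c756, 29fcbe1, f02597b} — 3 commits.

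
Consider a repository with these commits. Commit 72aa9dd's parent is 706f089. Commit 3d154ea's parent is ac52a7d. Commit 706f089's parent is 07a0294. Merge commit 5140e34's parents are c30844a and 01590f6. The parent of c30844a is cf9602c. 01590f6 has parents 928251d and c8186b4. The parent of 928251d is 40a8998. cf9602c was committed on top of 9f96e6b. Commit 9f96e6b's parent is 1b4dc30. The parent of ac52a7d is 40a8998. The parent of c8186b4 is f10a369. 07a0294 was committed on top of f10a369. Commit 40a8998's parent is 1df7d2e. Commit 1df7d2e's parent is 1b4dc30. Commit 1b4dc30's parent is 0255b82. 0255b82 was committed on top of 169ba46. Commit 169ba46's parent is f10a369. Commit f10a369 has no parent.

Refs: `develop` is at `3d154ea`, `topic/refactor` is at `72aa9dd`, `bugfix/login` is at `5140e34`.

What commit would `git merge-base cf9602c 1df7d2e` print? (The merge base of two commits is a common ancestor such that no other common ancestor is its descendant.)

Ancestors of cf9602c: {0255b82, 169ba46, 1b4dc30, 9f96e6b, cf9602c, f10a369}.
Ancestors of 1df7d2e: {0255b82, 169ba46, 1b4dc30, 1df7d2e, f10a369}.
Common ancestors: {0255b82, 169ba46, 1b4dc30, f10a369}.
Among these, 1b4dc30 is not an ancestor of any other common ancestor — it is the merge base.

1b4dc30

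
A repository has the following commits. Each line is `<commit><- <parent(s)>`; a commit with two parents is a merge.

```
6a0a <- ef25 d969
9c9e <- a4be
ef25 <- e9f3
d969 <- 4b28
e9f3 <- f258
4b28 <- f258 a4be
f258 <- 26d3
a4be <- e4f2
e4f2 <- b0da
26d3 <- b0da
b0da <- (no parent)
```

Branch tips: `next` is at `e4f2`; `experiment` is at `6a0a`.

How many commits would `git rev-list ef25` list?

Walking parent pointers from ef25: reachable set = {26d3, b0da, e9f3, ef25, f258}.
That is 5 commits.

5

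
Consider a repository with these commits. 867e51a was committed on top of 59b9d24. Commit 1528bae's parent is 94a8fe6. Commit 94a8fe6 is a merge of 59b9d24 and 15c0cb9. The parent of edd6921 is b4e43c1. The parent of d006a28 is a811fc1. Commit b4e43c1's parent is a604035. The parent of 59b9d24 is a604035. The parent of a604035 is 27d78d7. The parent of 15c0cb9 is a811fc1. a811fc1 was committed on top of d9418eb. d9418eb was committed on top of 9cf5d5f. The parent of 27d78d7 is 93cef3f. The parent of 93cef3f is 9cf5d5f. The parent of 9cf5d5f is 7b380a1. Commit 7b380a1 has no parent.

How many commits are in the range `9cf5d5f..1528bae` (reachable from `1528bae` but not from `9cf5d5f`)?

Reachable from 1528bae: {1528bae, 15c0cb9, 27d78d7, 59b9d24, 7b380a1, 93cef3f, 94a8fe6, 9cf5d5f, a604035, a811fc1, d9418eb}.
Reachable from 9cf5d5f: {7b380a1, 9cf5d5f}.
In 1528bae's history but not 9cf5d5f's: {1528bae, 15c0cb9, 27d78d7, 59b9d24, 93cef3f, 94a8fe6, a604035, a811fc1, d9418eb} — 9 commits.

9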